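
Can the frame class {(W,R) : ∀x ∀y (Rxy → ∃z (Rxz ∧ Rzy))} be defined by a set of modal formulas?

Yes, by □□p → □p

The condition is density. A defining modal formula is □□p → □p.
Suppose □□p→□p is valid. Take Rxy and set V(p)={w : xR²w}. Then □□p at x, so □p at x, so p at y, i.e. ∃z(Rxz∧Rzy).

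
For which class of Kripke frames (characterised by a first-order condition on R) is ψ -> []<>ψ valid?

symmetry: forall x forall y (Rxy -> Ryx)

Suppose ψ→□◇ψ is valid. Take Rxy and set V(ψ)={x}. Then ψ at x, so □◇ψ at x, so ◇ψ at y, so some z with Ryz has ψ; z=x, i.e. Ryx.
Conversely, any frame satisfying forall x forall y (Rxy -> Ryx) validates the schema.
So the correspondent is symmetry.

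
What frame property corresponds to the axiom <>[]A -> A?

Replacing A by ¬A and contraposing gives the equivalent schema A → □◇A.
Suppose A→□◇A is valid. Take Rxy and set V(A)={x}. Then A at x, so □◇A at x, so ◇A at y, so some z with Ryz has A; z=x, i.e. Ryx.
The converse is a direct semantic check.
Frame condition: forall x forall y (Rxy -> Ryx).

symmetry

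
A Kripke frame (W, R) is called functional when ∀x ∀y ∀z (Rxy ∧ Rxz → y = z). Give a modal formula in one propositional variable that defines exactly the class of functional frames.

◇q → □q

This is partial functionality; the standard corresponding axiom is CD: ◇q → □q.
Suppose ◇q→□q is valid. Take Rxy, Rxz and set V(q)={y}. Then ◇q at x, so □q at x, so q at z, i.e. z=y.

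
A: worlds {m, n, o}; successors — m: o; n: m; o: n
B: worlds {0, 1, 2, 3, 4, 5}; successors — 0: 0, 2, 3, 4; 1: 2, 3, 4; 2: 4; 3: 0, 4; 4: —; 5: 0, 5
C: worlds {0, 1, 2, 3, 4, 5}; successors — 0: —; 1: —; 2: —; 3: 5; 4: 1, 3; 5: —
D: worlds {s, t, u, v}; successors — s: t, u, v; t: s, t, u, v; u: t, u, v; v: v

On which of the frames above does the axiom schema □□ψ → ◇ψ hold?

D

Frame correspondent (Sahlqvist): ∀x ∃w (xR²w ∧ xRw) — i.e. a generalized confluence (Geach) condition.
A: fails — at m but no w with mR²w and mRw.
B: fails — at 2 but no w with 2R²w and 2Rw.
C: fails — at 0 but no w with 0R²w and 0Rw.
D: condition met.
Valid on: D.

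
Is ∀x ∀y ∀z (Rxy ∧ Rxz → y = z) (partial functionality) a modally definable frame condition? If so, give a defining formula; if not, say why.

Yes — defined by ◇p → □p

Yes: it is partial functionality, defined by the CD schema ◇p → □p.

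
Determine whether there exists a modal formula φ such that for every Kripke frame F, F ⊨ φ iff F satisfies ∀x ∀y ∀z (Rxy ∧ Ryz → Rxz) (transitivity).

The condition is transitivity. A defining modal formula is □p → □□p.
Suppose □p→□□p is valid. Take Rxy, Ryz and set V(p)={w : Rxw}. Then □p at x, so □□p at x, so □p at y, so p at z, i.e. Rxz.

Yes, by □p → □□p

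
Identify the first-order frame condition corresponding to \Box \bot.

This schema is the Ver axiom.
Its frame correspondent is emptiness of R — \forall x \forall y \neg Rxy.

emptiness of R: \forall x \forall y \neg Rxy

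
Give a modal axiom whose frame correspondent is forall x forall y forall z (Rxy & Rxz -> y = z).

◇s → □s

A defining formula is ◇s → □s (the CD axiom).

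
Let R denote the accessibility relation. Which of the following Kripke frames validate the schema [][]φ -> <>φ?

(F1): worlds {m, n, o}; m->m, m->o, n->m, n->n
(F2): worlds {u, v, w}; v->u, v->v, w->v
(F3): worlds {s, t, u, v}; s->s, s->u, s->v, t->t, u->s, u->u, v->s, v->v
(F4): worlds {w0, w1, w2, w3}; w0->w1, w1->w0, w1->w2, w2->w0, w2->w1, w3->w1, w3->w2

This is the axiom for a generalized confluence (Geach) condition; its first-order frame correspondent is forall x exists w (x R^2 w & xRw).
(F1): fails — at o but no w with oR²w and oRw.
(F2): fails — at u but no t with uR²t and uRt.
(F3): ✓.
(F4): fails — at w0 but no w with w0R²w and w0Rw.
Valid on: (F3).

(F3)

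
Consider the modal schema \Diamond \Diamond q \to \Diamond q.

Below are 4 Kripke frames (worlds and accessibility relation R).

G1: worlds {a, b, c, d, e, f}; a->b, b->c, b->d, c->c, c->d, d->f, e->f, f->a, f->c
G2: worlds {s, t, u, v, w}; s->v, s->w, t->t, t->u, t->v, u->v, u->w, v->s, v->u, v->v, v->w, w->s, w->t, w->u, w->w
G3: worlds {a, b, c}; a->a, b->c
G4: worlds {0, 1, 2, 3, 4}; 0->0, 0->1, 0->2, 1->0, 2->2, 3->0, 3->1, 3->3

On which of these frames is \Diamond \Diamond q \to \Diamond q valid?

Frame correspondent (Sahlqvist): \forall x \forall y \forall z (Rxy \wedge Ryz \to Rxz) — i.e. transitivity.
G1: fails — Rcd and Rdf but not Rcf.
G2: fails — Ruv and Rvu but not Ruu.
G3: satisfies the condition.
G4: fails — R10 and R02 but not R12.

G3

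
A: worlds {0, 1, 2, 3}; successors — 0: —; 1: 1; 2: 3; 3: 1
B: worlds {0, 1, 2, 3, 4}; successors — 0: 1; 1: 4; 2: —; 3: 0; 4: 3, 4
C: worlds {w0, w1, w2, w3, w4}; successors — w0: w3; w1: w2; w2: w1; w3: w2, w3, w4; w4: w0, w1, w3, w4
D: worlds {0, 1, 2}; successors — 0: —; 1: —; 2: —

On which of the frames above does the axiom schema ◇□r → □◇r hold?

A, D

This is the axiom for convergence; its first-order frame correspondent is ∀x ∀y ∀z (Rxy ∧ Rxz → ∃w (Ryw ∧ Rzw)).
A: satisfies the condition.
B: fails — R43 and R44 but 3 and 4 have no common successor.
C: fails — Rw3w2 and Rw3w3 but w2 and w3 have no common successor.
D: satisfies the condition.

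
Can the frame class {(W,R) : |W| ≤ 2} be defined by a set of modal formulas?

Any modally definable frame class is closed under disjoint unions.
Any modal formula valid on each of 3 disjoint one-world frames is valid on their disjoint union (validity is preserved under disjoint unions). Each one-world frame has |W|=1≤2, but the union has |W|=3.
Hence having at most 2 worlds is not modally definable.

Not modally definable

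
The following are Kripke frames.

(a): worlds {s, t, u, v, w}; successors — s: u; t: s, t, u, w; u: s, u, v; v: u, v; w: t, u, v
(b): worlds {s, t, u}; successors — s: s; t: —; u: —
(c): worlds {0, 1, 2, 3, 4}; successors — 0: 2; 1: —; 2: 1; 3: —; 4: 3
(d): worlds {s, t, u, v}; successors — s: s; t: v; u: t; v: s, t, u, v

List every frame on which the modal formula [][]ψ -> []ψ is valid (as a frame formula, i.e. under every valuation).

The schema corresponds to density: forall x forall y (Rxy -> exists z (Rxz & Rzy)).
(a): satisfies the condition.
(b): satisfies the condition.
(c): fails — R43 but no z with R4z and Rz3.
(d): fails — Rut but no z with Ruz and Rzt.

(a), (b)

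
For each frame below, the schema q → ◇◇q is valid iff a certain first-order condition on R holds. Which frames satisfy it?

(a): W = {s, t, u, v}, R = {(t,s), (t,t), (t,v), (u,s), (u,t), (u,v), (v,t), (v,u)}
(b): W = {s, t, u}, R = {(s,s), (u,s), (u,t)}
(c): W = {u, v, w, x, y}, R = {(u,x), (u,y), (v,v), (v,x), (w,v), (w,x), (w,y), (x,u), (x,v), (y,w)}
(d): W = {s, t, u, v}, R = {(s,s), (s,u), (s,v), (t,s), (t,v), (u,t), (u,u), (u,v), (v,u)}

Frame correspondent (Sahlqvist): ∀x ∃w (x = w ∧ xR²w) — i.e. a generalized confluence (Geach) condition.
(a): fails — at s but no w with s=w and sR²w.
(b): fails — at t but no w with t=w and tR²w.
(c): ✓.
(d): fails — at t but no w with t=w and tR²w.
Valid on: (c).

(c)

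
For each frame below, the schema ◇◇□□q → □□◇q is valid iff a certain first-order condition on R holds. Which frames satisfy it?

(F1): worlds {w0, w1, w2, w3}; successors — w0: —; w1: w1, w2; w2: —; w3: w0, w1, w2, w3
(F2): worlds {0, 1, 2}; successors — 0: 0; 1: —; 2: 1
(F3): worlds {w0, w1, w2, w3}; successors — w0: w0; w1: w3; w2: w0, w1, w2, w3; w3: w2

(F2)

This is the axiom for a generalized confluence (Geach) condition; its first-order frame correspondent is ∀x ∀y ∀z ((xR²y ∧ xR²z) → ∃w (yR²w ∧ zRw)).
(F1): fails — w1R²w1, w1R²w2 but no w with w1R²w and w2Rw.
(F2): satisfies the condition.
(F3): fails — w2R²w0, w2R²w1 but no w with w0R²w and w1Rw.
Valid on: (F2).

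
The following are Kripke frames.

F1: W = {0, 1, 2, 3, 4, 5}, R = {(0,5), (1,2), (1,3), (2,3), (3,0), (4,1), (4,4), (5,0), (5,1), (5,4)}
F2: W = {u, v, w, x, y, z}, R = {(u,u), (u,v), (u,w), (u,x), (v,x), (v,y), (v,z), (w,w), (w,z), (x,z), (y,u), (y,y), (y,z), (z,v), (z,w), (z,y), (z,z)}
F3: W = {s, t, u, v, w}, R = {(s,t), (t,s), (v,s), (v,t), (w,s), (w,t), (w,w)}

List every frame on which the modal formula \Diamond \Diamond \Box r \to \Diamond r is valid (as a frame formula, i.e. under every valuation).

F3

The schema corresponds to a generalized confluence (Geach) condition: \forall x \forall y (x R^2 y \to \exists w (yRw \wedge xRw)).
F1: fails — 0R²1 but no w with 1Rw and 0Rw.
F2: fails — uR²x but no t with xRt and uRt.
F3: holds.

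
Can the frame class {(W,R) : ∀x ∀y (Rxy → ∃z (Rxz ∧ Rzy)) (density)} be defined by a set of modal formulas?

Yes, by □□p → □p

This is a Sahlqvist condition; the C4 axiom □□p → □p defines it.
Suppose □□p→□p is valid. Take Rxy and set V(p)={w : xR²w}. Then □□p at x, so □p at x, so p at y, i.e. ∃z(Rxz∧Rzy).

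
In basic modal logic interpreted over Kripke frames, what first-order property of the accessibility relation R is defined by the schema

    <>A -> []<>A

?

the Euclidean property

Suppose ◇A→□◇A is valid. Take Rxy, Rxz and set V(A)={y}. Then ◇A at x, so □◇A at x, so ◇A at z, so some w with Rzw has A; w=y, i.e. Rzy. By symmetry of the argument, Ryz.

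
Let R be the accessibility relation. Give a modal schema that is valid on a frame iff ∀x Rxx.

□r → r

The condition is reflexivity. The T schema □r → r defines it.
Suppose □r→r is valid. At any x set V(r)={w : Rxw}. Then □r holds at x, so r holds at x, i.e. Rxx.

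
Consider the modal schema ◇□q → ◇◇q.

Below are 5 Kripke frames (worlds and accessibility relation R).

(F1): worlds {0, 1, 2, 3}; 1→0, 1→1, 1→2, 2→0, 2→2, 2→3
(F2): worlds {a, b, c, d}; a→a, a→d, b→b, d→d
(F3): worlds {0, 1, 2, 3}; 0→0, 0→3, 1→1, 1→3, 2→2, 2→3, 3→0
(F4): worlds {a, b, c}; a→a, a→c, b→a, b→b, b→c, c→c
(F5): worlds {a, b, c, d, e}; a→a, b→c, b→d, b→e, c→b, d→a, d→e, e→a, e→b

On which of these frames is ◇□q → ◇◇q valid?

(F2), (F3), (F4), (F5)

This is the axiom for a generalized confluence (Geach) condition; its first-order frame correspondent is ∀x ∀y (xRy → ∃w (yRw ∧ xR²w)).
(F1): fails — 1R0 but no w with 0Rw and 1R²w.
(F2): condition met.
(F3): condition met.
(F4): condition met.
(F5): condition met.
Valid on: (F2), (F3), (F4), (F5).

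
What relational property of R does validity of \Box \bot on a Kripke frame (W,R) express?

Emptiness of R

□⊥ is valid iff no world has any successor (otherwise □⊥ fails at any world with one).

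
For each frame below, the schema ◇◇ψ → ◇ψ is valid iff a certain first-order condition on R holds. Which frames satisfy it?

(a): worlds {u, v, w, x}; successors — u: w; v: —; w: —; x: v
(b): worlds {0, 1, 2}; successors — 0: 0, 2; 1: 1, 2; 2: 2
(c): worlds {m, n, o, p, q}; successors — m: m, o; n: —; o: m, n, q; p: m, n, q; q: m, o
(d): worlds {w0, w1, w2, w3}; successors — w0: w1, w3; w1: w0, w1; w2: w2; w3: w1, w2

This is the axiom for transitivity; its first-order frame correspondent is ∀x ∀y ∀z (Rxy ∧ Ryz → Rxz).
(a): ✓.
(b): ✓.
(c): fails — Rom and Rmo but not Roo.
(d): fails — Rw1w0 and Rw0w3 but not Rw1w3.
Valid on: (a), (b).

(a), (b)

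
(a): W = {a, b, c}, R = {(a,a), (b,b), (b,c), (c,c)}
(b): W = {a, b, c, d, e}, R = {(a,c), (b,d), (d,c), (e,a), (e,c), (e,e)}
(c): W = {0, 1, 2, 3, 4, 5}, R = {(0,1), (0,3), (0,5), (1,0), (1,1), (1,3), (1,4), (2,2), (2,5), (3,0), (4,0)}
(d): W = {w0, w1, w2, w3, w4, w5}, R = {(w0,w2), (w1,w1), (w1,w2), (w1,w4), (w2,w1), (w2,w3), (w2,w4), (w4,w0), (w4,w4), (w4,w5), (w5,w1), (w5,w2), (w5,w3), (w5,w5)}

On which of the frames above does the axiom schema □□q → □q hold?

(a)

The schema corresponds to density: ∀x ∀y (Rxy → ∃z (Rxz ∧ Rzy)).
(a): ✓.
(b): fails — Rdc but no z with Rdz and Rzc.
(c): fails — R40 but no z with R4z and Rz0.
(d): fails — Rw0w2 but no z with Rw0z and Rzw2.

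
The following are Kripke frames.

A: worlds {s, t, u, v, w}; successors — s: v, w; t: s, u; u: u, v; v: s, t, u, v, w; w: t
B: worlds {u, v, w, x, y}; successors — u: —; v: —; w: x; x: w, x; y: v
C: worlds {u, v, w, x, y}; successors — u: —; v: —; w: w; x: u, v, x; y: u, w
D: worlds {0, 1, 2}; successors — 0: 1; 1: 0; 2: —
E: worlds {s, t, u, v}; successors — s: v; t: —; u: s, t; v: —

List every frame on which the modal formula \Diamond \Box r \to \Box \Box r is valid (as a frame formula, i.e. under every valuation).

D

The schema corresponds to a generalized confluence (Geach) condition: \forall x \forall y \forall z ((xRy \wedge x R^2 z) \to \exists w (yRw \wedge z = w)).
A: fails — sRw, sR²s but no w* with wRw* and s=w*.
B: fails — xRw, xR²w but no t with wRt and w=t.
C: fails — xRu, xR²u but no t with uRt and u=t.
D: condition met.
E: fails — uRt, uR²v but no w with tRw and v=w.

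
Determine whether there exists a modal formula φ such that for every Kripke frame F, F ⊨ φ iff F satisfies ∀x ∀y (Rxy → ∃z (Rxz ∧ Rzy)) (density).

Yes — defined by □□r → □r

The condition is density. A defining modal formula is □□r → □r.
Suppose □□r→□r is valid. Take Rxy and set V(r)={w : xR²w}. Then □□r at x, so □r at x, so r at y, i.e. ∃z(Rxz∧Rzy).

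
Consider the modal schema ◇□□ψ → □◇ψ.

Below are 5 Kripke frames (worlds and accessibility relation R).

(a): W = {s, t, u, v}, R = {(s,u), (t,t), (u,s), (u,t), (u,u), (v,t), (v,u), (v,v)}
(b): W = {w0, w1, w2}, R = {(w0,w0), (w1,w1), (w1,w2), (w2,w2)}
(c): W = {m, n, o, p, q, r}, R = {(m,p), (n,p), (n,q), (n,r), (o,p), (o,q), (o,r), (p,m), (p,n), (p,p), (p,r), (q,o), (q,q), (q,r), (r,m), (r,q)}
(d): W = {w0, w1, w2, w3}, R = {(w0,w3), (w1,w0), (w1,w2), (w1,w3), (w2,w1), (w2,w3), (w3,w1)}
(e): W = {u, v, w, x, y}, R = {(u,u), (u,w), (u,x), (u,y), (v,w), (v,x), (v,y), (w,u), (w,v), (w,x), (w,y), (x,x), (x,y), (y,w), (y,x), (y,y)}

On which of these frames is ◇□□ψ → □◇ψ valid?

This is the axiom for a generalized confluence (Geach) condition; its first-order frame correspondent is ∀x ∀y ∀z ((xRy ∧ xRz) → ∃w (yR²w ∧ zRw)).
(a): fails — uRt, uRs but no w with tR²w and sRw.
(b): satisfies the condition.
(c): satisfies the condition.
(d): fails — w0Rw3, w0Rw3 but no w with w3R²w and w3Rw.
(e): satisfies the condition.
Valid on: (b), (c), (e).

(b), (c), (e)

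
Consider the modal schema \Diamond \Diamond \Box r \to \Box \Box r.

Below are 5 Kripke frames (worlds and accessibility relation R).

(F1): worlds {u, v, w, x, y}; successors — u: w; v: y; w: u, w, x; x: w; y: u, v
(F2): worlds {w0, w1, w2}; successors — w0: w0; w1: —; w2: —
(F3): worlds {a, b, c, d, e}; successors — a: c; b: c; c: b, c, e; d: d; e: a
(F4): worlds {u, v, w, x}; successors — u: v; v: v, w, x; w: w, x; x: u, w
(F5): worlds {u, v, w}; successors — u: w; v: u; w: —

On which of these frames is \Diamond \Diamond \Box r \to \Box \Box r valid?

(F2)

The schema corresponds to a generalized confluence (Geach) condition: \forall x \forall y \forall z ((x R^2 y \wedge x R^2 z) \to \exists w (yRw \wedge z = w)).
(F1): fails — uR²u, uR²u but no t with uRt and u=t.
(F2): ✓.
(F3): fails — aR²b, aR²b but no w with bRw and b=w.
(F4): fails — uR²w, uR²v but no t with wRt and v=t.
(F5): fails — vR²w, vR²w but no t with wRt and w=t.
Valid on: (F2).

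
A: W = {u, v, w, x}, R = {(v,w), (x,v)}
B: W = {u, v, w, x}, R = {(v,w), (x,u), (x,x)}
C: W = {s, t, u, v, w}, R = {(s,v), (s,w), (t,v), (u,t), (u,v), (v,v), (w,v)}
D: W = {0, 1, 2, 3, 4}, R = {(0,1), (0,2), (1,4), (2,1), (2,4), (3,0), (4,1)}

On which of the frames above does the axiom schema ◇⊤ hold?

C, D

Frame correspondent (Sahlqvist): ∀x ∃y Rxy — i.e. seriality.
A: fails — world u has no successor.
B: fails — world u has no successor.
C: satisfies the condition.
D: satisfies the condition.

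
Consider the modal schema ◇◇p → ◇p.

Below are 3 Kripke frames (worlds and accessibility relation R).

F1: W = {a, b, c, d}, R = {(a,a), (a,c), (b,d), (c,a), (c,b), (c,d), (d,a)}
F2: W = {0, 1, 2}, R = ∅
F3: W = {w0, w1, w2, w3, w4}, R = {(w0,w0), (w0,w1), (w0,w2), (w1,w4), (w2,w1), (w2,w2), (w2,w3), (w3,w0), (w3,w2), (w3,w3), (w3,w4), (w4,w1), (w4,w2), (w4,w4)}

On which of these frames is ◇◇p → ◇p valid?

The schema corresponds to transitivity: ∀x ∀y ∀z (Rxy ∧ Ryz → Rxz).
F1: fails — Rac and Rcd but not Rad.
F2: ✓.
F3: fails — Rw3w2 and Rw2w1 but not Rw3w1.
Valid on: F2.

F2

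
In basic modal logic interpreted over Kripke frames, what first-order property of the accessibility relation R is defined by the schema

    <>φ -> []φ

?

Suppose ◇φ→□φ is valid. Take Rxy, Rxz and set V(φ)={y}. Then ◇φ at x, so □φ at x, so φ at z, i.e. z=y.

partial functionality: forall x forall y forall z (Rxy & Rxz -> y = z)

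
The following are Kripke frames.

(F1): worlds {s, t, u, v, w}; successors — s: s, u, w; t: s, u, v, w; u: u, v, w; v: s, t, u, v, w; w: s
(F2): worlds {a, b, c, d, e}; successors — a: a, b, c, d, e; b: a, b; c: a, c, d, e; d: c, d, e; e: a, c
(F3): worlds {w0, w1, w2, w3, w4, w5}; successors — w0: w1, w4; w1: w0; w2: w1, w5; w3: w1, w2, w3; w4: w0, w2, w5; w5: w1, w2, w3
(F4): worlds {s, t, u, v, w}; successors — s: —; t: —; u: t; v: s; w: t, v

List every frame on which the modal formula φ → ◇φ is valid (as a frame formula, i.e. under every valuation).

Frame correspondent (Sahlqvist): ∀x Rxx — i.e. reflexivity.
(F1): fails — world t does not see itself.
(F2): fails — world e does not see itself.
(F3): fails — world w0 does not see itself.
(F4): fails — world s does not see itself.
Valid on no frame.

none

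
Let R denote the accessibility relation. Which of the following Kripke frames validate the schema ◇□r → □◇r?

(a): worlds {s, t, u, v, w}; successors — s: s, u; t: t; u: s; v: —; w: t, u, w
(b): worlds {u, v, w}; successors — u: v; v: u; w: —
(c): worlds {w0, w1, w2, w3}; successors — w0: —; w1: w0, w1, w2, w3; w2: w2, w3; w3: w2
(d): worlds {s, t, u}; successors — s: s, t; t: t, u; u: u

(b), (d)

Frame correspondent (Sahlqvist): ∀x ∀y ∀z (Rxy ∧ Rxz → ∃w (Ryw ∧ Rzw)) — i.e. convergence.
(a): fails — Rww and Rwu but w and u have no common successor.
(b): condition met.
(c): fails — Rw1w2 and Rw1w0 but w2 and w0 have no common successor.
(d): condition met.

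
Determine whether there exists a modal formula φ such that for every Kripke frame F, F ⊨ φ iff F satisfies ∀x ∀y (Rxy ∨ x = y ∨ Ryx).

Not definable by any modal formula

If a class were modally definable it would be closed under disjoint unions (Goldblatt–Thomason).
Take 3 disjoint single-world reflexive frames: each is trivially connected, but their disjoint union has 3 worlds with no edge between distinct components, so it is not connected.
So the class is not modally definable.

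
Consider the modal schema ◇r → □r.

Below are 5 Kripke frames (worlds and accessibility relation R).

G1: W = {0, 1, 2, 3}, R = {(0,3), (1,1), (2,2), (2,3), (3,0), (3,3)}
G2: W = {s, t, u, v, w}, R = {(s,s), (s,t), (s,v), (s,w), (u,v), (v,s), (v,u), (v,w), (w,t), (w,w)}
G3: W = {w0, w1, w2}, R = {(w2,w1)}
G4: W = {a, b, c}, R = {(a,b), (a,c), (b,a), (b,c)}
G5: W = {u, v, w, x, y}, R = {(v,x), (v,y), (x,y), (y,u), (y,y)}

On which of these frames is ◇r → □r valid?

G3

Frame correspondent (Sahlqvist): ∀x ∀y ∀z (Rxy ∧ Rxz → y = z) — i.e. partial functionality.
G1: fails — 2 sees both 2 and 3.
G2: fails — s sees both s and t.
G3: condition met.
G4: fails — a sees both b and c.
G5: fails — v sees both x and y.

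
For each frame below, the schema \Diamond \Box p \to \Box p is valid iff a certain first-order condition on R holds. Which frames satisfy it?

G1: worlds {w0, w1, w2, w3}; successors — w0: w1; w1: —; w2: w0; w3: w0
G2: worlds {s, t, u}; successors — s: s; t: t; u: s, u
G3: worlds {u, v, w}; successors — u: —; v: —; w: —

The schema corresponds to the Euclidean property: \forall x \forall y \forall z (Rxy \wedge Rxz \to Ryz).
G1: fails — Rw0w1 and Rw0w1 but not Rw1w1.
G2: fails — Rus and Ruu but not Rsu.
G3: satisfies the condition.

G3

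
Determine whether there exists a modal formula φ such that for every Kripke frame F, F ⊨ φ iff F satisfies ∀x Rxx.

Yes: it is reflexivity, defined by the T schema □q → q.
Suppose □q→q is valid. At any x set V(q)={w : Rxw}. Then □q holds at x, so q holds at x, i.e. Rxx.

Yes — defined by □q → q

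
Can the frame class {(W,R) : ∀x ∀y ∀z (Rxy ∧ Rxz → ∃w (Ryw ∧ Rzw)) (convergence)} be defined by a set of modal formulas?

Yes, by ◇□r → □◇r

This is a Sahlqvist condition; the .2 axiom ◇□r → □◇r defines it.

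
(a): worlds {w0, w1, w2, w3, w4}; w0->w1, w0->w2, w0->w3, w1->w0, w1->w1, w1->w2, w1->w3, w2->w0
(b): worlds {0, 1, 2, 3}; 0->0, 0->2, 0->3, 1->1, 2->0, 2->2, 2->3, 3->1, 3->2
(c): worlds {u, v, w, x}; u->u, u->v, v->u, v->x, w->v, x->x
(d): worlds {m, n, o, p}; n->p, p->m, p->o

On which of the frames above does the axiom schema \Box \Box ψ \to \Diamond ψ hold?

(b)

This is the axiom for a generalized confluence (Geach) condition; its first-order frame correspondent is \forall x \exists w (x R^2 w \wedge xRw).
(a): fails — at w2 but no w with w2R²w and w2Rw.
(b): satisfies the condition.
(c): fails — at w but no t with wR²t and wRt.
(d): fails — at m but no w with mR²w and mRw.
Valid on: (b).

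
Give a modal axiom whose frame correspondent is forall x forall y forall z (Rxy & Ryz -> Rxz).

A defining formula is □p → □□p (the 4 axiom).
Suppose □p→□□p is valid. Take Rxy, Ryz and set V(p)={w : Rxw}. Then □p at x, so □□p at x, so □p at y, so p at z, i.e. Rxz.

□p → □□p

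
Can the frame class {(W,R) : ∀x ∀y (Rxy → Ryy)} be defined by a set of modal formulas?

Yes, by □(□q → q)

The condition is shift-reflexivity. A defining modal formula is □(□q → q).
Suppose □(□q→q) is valid. Take Rxy and set V(q)={w : Ryw}. Then at y, □q holds; since □(□q→q) at x, □q→q at y, so q at y, i.e. Ryy.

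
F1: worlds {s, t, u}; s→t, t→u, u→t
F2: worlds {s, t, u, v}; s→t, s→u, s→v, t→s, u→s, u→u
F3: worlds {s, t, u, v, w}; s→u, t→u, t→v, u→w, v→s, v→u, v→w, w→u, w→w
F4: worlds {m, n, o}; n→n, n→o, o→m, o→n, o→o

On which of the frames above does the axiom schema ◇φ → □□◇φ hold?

F1

This is the axiom for a generalized confluence (Geach) condition; its first-order frame correspondent is ∀x ∀y ∀z ((xRy ∧ xR²z) → ∃w (y = w ∧ zRw)).
F1: condition met.
F2: fails — sRt, sR²u but no w with t=w and uRw.
F3: fails — tRu, tR²u but no w* with u=w* and uRw*.
F4: fails — nRn, nR²m but no w with n=w and mRw.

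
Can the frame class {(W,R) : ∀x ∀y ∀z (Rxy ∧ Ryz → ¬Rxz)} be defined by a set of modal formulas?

Not definable by any modal formula

Any modally definable frame class is closed under surjective bounded morphisms.
The 3-cycle (worlds s,t,u with s→t→u→s) is intransitive. Mapping every world to a single reflexive point • is a surjective bounded morphism; the reflexive point is not intransitive (R••∧R•• but R••).
Hence intransitivity is not modally definable.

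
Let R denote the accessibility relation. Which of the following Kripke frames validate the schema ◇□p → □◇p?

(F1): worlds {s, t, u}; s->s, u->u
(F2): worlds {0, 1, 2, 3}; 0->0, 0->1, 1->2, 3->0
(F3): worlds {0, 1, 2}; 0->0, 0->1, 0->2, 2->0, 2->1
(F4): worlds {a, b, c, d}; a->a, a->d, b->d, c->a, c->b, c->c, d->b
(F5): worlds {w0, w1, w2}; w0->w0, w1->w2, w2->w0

(F1), (F5)

This is the axiom for convergence; its first-order frame correspondent is ∀x ∀y ∀z (Rxy ∧ Rxz → ∃w (Ryw ∧ Rzw)).
(F1): ✓.
(F2): fails — R00 and R01 but 0 and 1 have no common successor.
(F3): fails — R00 and R01 but 0 and 1 have no common successor.
(F4): fails — Raa and Rad but a and d have no common successor.
(F5): ✓.
Valid on: (F1), (F5).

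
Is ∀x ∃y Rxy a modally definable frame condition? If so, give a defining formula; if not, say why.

The condition is seriality. A defining modal formula is □p → ◇p.
Suppose □p→◇p is valid. At any x set V(p)=W. Then □p at x, so ◇p at x, so x has a successor.

Yes — defined by □p → ◇p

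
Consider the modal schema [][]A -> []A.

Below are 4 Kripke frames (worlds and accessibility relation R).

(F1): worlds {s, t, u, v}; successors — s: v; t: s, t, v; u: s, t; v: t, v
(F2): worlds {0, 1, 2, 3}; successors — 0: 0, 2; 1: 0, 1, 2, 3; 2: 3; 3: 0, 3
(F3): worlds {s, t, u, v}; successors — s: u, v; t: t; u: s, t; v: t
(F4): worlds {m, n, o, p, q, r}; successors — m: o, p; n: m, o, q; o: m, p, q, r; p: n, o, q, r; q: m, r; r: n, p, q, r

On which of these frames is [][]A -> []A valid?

(F1), (F2)

This is the axiom for density; its first-order frame correspondent is forall x forall y (Rxy -> exists z (Rxz & Rzy)).
(F1): ✓.
(F2): ✓.
(F3): fails — Rus but no z with Ruz and Rzs.
(F4): fails — Rqm but no z with Rqz and Rzm.
Valid on: (F1), (F2).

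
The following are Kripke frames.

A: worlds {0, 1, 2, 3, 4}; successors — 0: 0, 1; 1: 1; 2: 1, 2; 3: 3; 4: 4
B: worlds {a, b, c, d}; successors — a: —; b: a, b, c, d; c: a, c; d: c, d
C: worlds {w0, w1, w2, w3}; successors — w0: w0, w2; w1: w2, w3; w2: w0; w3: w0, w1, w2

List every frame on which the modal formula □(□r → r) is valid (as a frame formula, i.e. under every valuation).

Frame correspondent (Sahlqvist): ∀x ∀y (Rxy → Ryy) — i.e. shift-reflexivity.
A: holds.
B: fails — Rba but not Raa.
C: fails — Rw1w2 but not Rw2w2.

A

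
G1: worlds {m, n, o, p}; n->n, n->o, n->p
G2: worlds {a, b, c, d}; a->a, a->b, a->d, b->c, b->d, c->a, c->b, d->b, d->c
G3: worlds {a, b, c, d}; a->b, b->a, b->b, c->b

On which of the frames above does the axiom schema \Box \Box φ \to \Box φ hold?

G1, G3

Frame correspondent (Sahlqvist): \forall x \forall y (Rxy \to \exists z (Rxz \wedge Rzy)) — i.e. density.
G1: holds.
G2: fails — Rbd but no z with Rbz and Rzd.
G3: holds.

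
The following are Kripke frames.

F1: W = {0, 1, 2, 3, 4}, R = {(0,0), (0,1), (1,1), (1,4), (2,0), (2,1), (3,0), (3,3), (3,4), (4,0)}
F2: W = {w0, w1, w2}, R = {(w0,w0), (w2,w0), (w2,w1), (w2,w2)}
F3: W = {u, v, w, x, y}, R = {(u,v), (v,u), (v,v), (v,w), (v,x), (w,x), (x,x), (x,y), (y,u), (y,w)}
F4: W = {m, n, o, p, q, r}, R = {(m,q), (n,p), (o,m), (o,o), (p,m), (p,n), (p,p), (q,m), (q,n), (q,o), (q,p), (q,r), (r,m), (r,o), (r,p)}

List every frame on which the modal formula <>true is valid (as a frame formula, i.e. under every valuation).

F1, F3, F4

The schema corresponds to seriality: forall x exists y Rxy.
F1: condition met.
F2: fails — world w1 has no successor.
F3: condition met.
F4: condition met.
Valid on: F1, F3, F4.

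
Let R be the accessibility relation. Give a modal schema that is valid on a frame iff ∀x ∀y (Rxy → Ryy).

A defining formula is □(□ψ → ψ) (the T□ axiom).
Suppose □(□ψ→ψ) is valid. Take Rxy and set V(ψ)={w : Ryw}. Then at y, □ψ holds; since □(□ψ→ψ) at x, □ψ→ψ at y, so ψ at y, i.e. Ryy.

□(□ψ → ψ)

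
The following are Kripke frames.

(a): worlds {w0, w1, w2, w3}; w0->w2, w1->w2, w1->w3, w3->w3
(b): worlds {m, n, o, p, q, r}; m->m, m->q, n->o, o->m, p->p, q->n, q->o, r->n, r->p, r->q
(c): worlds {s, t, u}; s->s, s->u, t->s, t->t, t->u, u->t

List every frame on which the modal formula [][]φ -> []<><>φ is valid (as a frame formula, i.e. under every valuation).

(c)

This is the axiom for a generalized confluence (Geach) condition; its first-order frame correspondent is forall x forall z (xRz -> exists w (x R^2 w & z R^2 w)).
(a): fails — w0Rw2 but no w with w0R²w and w2R²w.
(b): fails — rRn but no w with rR²w and nR²w.
(c): condition met.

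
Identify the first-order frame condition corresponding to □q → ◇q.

Suppose □q→◇q is valid. At any x set V(q)=W. Then □q at x, so ◇q at x, so x has a successor.
Conversely, on a frame with seriality the schema holds at every world under every valuation.
So the correspondent is seriality.

Seriality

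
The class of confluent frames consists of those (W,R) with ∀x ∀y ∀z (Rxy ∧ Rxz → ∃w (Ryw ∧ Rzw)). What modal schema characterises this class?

◇□p → □◇p

The condition is convergence. The .2 schema ◇□p → □◇p defines it.
Suppose ◇□p→□◇p is valid. Take Rxy, Rxz and set V(p)={w : Ryw}. Then □p at y so ◇□p at x, so □◇p at x, so ◇p at z, giving w with Rzw and Ryw.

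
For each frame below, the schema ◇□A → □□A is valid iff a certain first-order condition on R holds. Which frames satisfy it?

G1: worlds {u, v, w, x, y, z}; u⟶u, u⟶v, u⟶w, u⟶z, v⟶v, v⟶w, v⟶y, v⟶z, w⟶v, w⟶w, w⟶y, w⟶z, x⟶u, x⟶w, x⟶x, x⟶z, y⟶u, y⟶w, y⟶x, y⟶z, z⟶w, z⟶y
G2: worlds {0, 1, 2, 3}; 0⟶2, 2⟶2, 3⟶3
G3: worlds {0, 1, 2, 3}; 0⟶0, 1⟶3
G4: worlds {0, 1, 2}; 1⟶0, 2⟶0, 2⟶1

G2, G3

This is the axiom for a generalized confluence (Geach) condition; its first-order frame correspondent is ∀x ∀y ∀z ((xRy ∧ xR²z) → ∃w (yRw ∧ z = w)).
G1: fails — uRu, uR²y but no t with uRt and y=t.
G2: holds.
G3: holds.
G4: fails — 2R0, 2R²0 but no w with 0Rw and 0=w.
Valid on: G2, G3.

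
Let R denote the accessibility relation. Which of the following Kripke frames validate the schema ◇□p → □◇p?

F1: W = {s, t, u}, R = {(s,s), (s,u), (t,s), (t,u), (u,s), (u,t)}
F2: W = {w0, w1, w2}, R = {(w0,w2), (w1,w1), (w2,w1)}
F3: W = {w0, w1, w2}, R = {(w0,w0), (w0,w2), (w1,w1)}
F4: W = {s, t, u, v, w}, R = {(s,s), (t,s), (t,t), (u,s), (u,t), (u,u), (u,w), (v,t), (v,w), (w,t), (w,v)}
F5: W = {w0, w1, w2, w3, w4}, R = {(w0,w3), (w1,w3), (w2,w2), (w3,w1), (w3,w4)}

This is the axiom for convergence; its first-order frame correspondent is ∀x ∀y ∀z (Rxy ∧ Rxz → ∃w (Ryw ∧ Rzw)).
F1: holds.
F2: holds.
F3: fails — Rw0w2 and Rw0w2 but w2 and w2 have no common successor.
F4: fails — Ruw and Rus but w and s have no common successor.
F5: fails — Rw3w1 and Rw3w4 but w1 and w4 have no common successor.
Valid on: F1, F2.

F1, F2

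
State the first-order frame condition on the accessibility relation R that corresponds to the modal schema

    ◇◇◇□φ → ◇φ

This is a Sahlqvist (Geach-type) schema ◇^3□^1φ → □^0◇^1φ.
Minimal-valuation argument: fix x; take any y with xR^3y and any z with xR^0z. Set V(φ) to the set of worlds R-reachable from y in exactly 1 step. Then □^1φ holds at y, so the antecedent holds at x; validity forces ◇^1φ at z, giving a w with zR^1w and yR^1w.
First-order correspondent: ∀x ∀y (xR³y → ∃w (yRw ∧ xRw)).

∀x ∀y (xR³y → ∃w (yRw ∧ xRw))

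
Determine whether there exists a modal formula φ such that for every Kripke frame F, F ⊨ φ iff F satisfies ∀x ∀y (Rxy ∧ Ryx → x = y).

No

Modal frame validity is preserved under surjective bounded morphisms.
The 6-cycle (worlds 0,1,2,3,4,5 with 0→1→2→3→4→5→0) is antisymmetric. Sending even-indexed worlds to s and odd-indexed worlds to t is a surjective bounded morphism onto the two-world frame with s↔t, which is not antisymmetric.
Hence antisymmetry is not modally definable.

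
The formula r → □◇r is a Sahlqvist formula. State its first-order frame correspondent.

Symmetry

Suppose r→□◇r is valid. Take Rxy and set V(r)={x}. Then r at x, so □◇r at x, so ◇r at y, so some z with Ryz has r; z=x, i.e. Ryx.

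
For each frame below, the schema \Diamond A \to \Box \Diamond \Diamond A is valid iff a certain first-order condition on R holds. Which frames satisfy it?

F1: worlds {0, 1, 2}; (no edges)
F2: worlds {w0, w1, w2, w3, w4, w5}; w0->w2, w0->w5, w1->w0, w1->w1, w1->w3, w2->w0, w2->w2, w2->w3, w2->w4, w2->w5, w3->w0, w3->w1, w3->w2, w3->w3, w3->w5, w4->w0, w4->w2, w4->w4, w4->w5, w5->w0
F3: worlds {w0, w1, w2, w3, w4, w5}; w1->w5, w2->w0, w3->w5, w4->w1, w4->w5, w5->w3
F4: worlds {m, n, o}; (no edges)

Frame correspondent (Sahlqvist): \forall x \forall y \forall z ((xRy \wedge xRz) \to \exists w (y = w \wedge z R^2 w)) — i.e. a generalized confluence (Geach) condition.
F1: holds.
F2: fails — w1Rw1, w1Rw0 but no w with w1=w and w0R²w.
F3: fails — w2Rw0, w2Rw0 but no w with w0=w and w0R²w.
F4: holds.
Valid on: F1, F4.

F1, F4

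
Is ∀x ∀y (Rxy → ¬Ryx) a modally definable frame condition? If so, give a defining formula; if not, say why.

Not definable by any modal formula

If a class were modally definable it would be closed under surjective bounded morphisms (Goldblatt–Thomason).
The 4-cycle (worlds 0,1,2,3 with 0→1→2→3→0) is asymmetric. Mapping every world to a single reflexive point • is a surjective bounded morphism, and the reflexive point is not asymmetric (R•• but asymmetry requires ¬R••).
Hence asymmetry is not modally definable.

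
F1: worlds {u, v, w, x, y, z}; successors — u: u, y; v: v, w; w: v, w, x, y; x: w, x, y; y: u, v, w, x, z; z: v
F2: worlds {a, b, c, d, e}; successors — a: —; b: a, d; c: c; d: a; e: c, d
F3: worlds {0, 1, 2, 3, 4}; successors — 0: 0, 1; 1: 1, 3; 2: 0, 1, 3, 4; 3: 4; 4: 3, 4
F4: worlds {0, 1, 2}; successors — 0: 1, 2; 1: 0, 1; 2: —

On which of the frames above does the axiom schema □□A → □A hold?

F3

Frame correspondent (Sahlqvist): ∀x ∀y (Rxy → ∃z (Rxz ∧ Rzy)) — i.e. density.
F1: fails — Ryz but no t with Ryt and Rtz.
F2: fails — Red but no z with Rez and Rzd.
F3: satisfies the condition.
F4: fails — R02 but no z with R0z and Rz2.
Valid on: F3.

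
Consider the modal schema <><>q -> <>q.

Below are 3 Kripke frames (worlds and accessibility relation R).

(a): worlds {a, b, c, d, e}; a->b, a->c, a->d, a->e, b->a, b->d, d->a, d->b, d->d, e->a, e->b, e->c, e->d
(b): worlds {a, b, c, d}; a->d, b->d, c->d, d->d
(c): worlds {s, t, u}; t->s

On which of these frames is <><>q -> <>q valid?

(b), (c)

This is the axiom for transitivity; its first-order frame correspondent is forall x forall y forall z (Rxy & Ryz -> Rxz).
(a): fails — Rea and Rae but not Ree.
(b): ✓.
(c): ✓.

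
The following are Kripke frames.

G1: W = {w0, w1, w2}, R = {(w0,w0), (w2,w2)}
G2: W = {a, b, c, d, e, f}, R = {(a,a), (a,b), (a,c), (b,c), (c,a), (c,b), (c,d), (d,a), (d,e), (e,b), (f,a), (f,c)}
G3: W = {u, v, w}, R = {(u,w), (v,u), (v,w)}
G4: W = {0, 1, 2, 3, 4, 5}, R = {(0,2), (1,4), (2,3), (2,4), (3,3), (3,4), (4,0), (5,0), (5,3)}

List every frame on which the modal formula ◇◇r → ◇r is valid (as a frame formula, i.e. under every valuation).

G1, G3

Frame correspondent (Sahlqvist): ∀x ∀y ∀z (Rxy ∧ Ryz → Rxz) — i.e. transitivity.
G1: condition met.
G2: fails — Rbc and Rcd but not Rbd.
G3: condition met.
G4: fails — R34 and R40 but not R30.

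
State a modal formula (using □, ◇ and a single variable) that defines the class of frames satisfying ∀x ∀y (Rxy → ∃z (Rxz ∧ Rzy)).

□□s → □s

A defining formula is □□s → □s (the C4 axiom).
Suppose □□s→□s is valid. Take Rxy and set V(s)={w : xR²w}. Then □□s at x, so □s at x, so s at y, i.e. ∃z(Rxz∧Rzy).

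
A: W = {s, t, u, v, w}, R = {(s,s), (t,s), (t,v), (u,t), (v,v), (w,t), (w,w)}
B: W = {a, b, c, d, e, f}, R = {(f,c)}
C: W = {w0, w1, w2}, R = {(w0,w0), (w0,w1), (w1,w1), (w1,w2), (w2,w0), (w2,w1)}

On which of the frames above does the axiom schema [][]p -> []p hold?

This is the axiom for density; its first-order frame correspondent is forall x forall y (Rxy -> exists z (Rxz & Rzy)).
A: fails — Rut but no z with Ruz and Rzt.
B: fails — Rfc but no z with Rfz and Rzc.
C: holds.

C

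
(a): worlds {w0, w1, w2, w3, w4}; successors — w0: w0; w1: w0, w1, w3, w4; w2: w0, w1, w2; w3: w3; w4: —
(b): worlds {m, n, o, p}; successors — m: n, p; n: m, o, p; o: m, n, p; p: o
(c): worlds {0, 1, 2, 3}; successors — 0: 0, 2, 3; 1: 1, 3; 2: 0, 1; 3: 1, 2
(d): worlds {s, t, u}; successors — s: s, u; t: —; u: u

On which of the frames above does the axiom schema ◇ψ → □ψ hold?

none

This is the axiom for partial functionality; its first-order frame correspondent is ∀x ∀y ∀z (Rxy ∧ Rxz → y = z).
(a): fails — w1 sees both w0 and w1.
(b): fails — m sees both n and p.
(c): fails — 0 sees both 0 and 2.
(d): fails — s sees both s and u.
Valid on no frame.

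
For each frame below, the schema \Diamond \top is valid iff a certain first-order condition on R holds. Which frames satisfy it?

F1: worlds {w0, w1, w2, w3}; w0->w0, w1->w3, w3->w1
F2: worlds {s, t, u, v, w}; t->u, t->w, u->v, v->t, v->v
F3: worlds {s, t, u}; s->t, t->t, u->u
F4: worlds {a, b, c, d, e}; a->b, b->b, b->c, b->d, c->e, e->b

Frame correspondent (Sahlqvist): \forall x \exists y Rxy — i.e. seriality.
F1: fails — world w2 has no successor.
F2: fails — world s has no successor.
F3: satisfies the condition.
F4: fails — world d has no successor.
Valid on: F3.

F3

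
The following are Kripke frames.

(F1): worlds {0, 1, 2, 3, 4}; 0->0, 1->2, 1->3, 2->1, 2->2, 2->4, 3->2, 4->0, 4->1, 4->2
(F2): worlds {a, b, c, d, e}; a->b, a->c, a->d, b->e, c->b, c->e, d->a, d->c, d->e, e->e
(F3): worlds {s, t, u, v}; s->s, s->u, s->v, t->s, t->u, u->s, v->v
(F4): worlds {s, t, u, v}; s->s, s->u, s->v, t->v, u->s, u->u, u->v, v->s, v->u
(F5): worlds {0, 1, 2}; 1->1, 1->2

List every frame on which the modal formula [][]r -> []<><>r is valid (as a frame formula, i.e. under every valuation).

Frame correspondent (Sahlqvist): forall x forall z (xRz -> exists w (x R^2 w & z R^2 w)) — i.e. a generalized confluence (Geach) condition.
(F1): ✓.
(F2): ✓.
(F3): ✓.
(F4): ✓.
(F5): fails — 1R2 but no w with 1R²w and 2R²w.
Valid on: (F1), (F2), (F3), (F4).

(F1), (F2), (F3), (F4)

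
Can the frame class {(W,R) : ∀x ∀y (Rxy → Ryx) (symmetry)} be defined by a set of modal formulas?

The condition is symmetry. A defining modal formula is q → □◇q.
Suppose q→□◇q is valid. Take Rxy and set V(q)={x}. Then q at x, so □◇q at x, so ◇q at y, so some z with Ryz has q; z=x, i.e. Ryx.

Yes, by q → □◇q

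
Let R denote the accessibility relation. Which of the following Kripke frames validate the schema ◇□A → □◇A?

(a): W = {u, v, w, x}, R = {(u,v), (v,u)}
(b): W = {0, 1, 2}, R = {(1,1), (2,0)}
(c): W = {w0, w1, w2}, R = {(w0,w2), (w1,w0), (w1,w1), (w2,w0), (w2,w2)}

(a)

Frame correspondent (Sahlqvist): ∀x ∀y ∀z (Rxy ∧ Rxz → ∃w (Ryw ∧ Rzw)) — i.e. convergence.
(a): holds.
(b): fails — R20 and R20 but 0 and 0 have no common successor.
(c): fails — Rw1w1 and Rw1w0 but w1 and w0 have no common successor.
Valid on: (a).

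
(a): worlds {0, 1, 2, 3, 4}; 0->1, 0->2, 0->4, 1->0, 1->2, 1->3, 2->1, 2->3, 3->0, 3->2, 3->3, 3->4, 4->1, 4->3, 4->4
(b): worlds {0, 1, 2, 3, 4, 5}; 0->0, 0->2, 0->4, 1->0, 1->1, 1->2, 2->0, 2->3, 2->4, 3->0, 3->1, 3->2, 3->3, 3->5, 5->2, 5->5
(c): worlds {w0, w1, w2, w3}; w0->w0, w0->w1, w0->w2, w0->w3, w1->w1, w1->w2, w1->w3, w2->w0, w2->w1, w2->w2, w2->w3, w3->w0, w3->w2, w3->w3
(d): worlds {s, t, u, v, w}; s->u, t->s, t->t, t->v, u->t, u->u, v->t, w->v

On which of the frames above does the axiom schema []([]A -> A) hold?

Frame correspondent (Sahlqvist): forall x forall y (Rxy -> Ryy) — i.e. shift-reflexivity.
(a): fails — R10 but not R00.
(b): fails — R32 but not R22.
(c): satisfies the condition.
(d): fails — Rtv but not Rvv.
Valid on: (c).

(c)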